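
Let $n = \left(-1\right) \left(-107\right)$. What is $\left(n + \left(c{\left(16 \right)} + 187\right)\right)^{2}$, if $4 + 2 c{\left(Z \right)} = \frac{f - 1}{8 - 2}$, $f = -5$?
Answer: $\frac{339889}{4} \approx 84972.0$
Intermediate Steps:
$c{\left(Z \right)} = - \frac{5}{2}$ ($c{\left(Z \right)} = -2 + \frac{\left(-5 - 1\right) \frac{1}{8 - 2}}{2} = -2 + \frac{\left(-6\right) \frac{1}{6}}{2} = -2 + \frac{1}{2} \left(-1\right) = -2 - \frac{1}{2} = - \frac{5}{2}$)
$n = 107$
$\left(n + \left(c{\left(16 \right)} + 187\right)\right)^{2} = \left(107 + \left(- \frac{5}{2} + 187\right)\right)^{2} = \left(107 + \frac{369}{2}\right)^{2} = \left(\frac{583}{2}\right)^{2} = \frac{339889}{4}$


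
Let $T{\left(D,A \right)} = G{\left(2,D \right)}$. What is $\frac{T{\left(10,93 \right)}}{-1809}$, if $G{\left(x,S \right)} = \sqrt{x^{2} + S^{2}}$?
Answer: $- \frac{2 \sqrt{26}}{1809} \approx -0.0056374$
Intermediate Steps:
$G{\left(x,S \right)} = \sqrt{S^{2} + x^{2}}$
$T{\left(D,A \right)} = \sqrt{4 + D^{2}}$ ($T{\left(D,A \right)} = \sqrt{D^{2} + 2^{2}} = \sqrt{D^{2} + 4} = \sqrt{4 + D^{2}}$)
$\frac{T{\left(10,93 \right)}}{-1809} = \frac{\sqrt{4 + 10^{2}}}{-1809} = \sqrt{4 + 100} \left(- \frac{1}{1809}\right) = \sqrt{104} \left(- \frac{1}{1809}\right) = 2 \sqrt{26} \left(- \frac{1}{1809}\right) = - \frac{2 \sqrt{26}}{1809}$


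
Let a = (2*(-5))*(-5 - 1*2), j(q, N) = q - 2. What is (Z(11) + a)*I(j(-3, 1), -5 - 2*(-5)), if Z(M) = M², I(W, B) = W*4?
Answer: -3820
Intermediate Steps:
j(q, N) = -2 + q
I(W, B) = 4*W
a = 70 (a = -10*(-5 - 2) = -10*(-7) = 70)
(Z(11) + a)*I(j(-3, 1), -5 - 2*(-5)) = (11² + 70)*(4*(-2 - 3)) = (121 + 70)*(4*(-5)) = 191*(-20) = -3820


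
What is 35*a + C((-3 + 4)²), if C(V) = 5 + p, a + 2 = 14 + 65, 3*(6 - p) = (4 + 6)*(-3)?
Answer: 2716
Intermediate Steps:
p = 16 (p = 6 - (4 + 6)*(-3)/3 = 6 - 10*(-3)/3 = 6 - ⅓*(-30) = 6 + 10 = 16)
a = 77 (a = -2 + (14 + 65) = -2 + 79 = 77)
C(V) = 21 (C(V) = 5 + 16 = 21)
35*a + C((-3 + 4)²) = 35*77 + 21 = 2695 + 21 = 2716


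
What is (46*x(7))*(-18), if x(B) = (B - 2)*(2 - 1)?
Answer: -4140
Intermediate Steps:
x(B) = -2 + B (x(B) = (-2 + B)*1 = -2 + B)
(46*x(7))*(-18) = (46*(-2 + 7))*(-18) = (46*5)*(-18) = 230*(-18) = -4140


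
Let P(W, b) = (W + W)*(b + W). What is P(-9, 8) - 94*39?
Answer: -3648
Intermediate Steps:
P(W, b) = 2*W*(W + b) (P(W, b) = (2*W)*(W + b) = 2*W*(W + b))
P(-9, 8) - 94*39 = 2*(-9)*(-9 + 8) - 94*39 = 2*(-9)*(-1) - 3666 = 18 - 3666 = -3648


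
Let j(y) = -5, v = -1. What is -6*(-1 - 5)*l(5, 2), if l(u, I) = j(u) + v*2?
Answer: -252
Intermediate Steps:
l(u, I) = -7 (l(u, I) = -5 - 1*2 = -5 - 2 = -7)
-6*(-1 - 5)*l(5, 2) = -6*(-1 - 5)*(-7) = -(-36)*(-7) = -6*42 = -252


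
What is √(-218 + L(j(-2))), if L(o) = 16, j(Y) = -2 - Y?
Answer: I*√202 ≈ 14.213*I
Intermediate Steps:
√(-218 + L(j(-2))) = √(-218 + 16) = √(-202) = I*√202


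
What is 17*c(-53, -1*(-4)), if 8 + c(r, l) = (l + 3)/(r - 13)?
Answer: -9095/66 ≈ -137.80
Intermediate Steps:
c(r, l) = -8 + (3 + l)/(-13 + r) (c(r, l) = -8 + (l + 3)/(r - 13) = -8 + (3 + l)/(-13 + r))
17*c(-53, -1*(-4)) = 17*((107 - 1*(-4) - 8*(-53))/(-13 - 53)) = 17*((107 + 4 + 424)/(-66)) = 17*(-1/66*535) = 17*(-535/66) = -9095/66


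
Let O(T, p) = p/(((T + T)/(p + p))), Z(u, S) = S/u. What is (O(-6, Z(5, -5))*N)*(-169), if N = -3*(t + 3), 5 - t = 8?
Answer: 0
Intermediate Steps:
t = -3 (t = 5 - 1*8 = 5 - 8 = -3)
N = 0 (N = -3*(-3 + 3) = -3*0 = 0)
O(T, p) = p²/T (O(T, p) = p/(((2*T)/((2*p)))) = p/(((2*T)*(1/(2*p)))) = p/((T/p)) = p*(p/T) = p²/T)
(O(-6, Z(5, -5))*N)*(-169) = (((-5/5)²/(-6))*0)*(-169) = (-(-5*⅕)²/6*0)*(-169) = (-⅙*(-1)²*0)*(-169) = (-⅙*1*0)*(-169) = -⅙*0*(-169) = 0*(-169) = 0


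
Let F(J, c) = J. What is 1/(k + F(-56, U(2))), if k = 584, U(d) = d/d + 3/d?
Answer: 1/528 ≈ 0.0018939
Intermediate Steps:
U(d) = 1 + 3/d
1/(k + F(-56, U(2))) = 1/(584 - 56) = 1/528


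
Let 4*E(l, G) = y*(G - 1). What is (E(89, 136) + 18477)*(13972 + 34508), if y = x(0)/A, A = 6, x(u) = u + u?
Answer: 895764960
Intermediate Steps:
x(u) = 2*u
y = 0 (y = (2*0)/6 = 0*(⅙) = 0)
E(l, G) = 0 (E(l, G) = (0*(G - 1))/4 = (0*(-1 + G))/4 = (¼)*0 = 0)
(E(89, 136) + 18477)*(13972 + 34508) = (0 + 18477)*(13972 + 34508) = 18477*48480 = 895764960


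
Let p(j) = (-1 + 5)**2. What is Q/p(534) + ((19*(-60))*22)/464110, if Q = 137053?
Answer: 6360726655/742576 ≈ 8565.8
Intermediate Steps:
p(j) = 16 (p(j) = 4**2 = 16)
Q/p(534) + ((19*(-60))*22)/464110 = 137053/16 + ((19*(-60))*22)/464110 = 137053*(1/16) - 1140*22*(1/464110) = 137053/16 - 25080*1/464110 = 137053/16 - 2508/46411 = 6360726655/742576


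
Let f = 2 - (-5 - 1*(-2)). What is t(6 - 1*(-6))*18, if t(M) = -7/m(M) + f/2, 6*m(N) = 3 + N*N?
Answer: 279/7 ≈ 39.857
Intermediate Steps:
m(N) = ½ + N²/6 (m(N) = (3 + N*N)/6 = (3 + N²)/6 = ½ + N²/6)
f = 5 (f = 2 - (-5 + 2) = 2 - 1*(-3) = 2 + 3 = 5)
t(M) = 5/2 - 7/(½ + M²/6) (t(M) = -7/(½ + M²/6) + 5/2 = 5/2 - 7/(½ + M²/6))
t(6 - 1*(-6))*18 = ((-69 + 5*(6 - 1*(-6))²)/(2*(3 + (6 - 1*(-6))²)))*18 = ((-69 + 5*(6 + 6)²)/(2*(3 + (6 + 6)²)))*18 = ((-69 + 5*12²)/(2*(3 + 12²)))*18 = ((-69 + 5*144)/(2*(3 + 144)))*18 = ((½)*(-69 + 720)/147)*18 = ((½)*(1/147)*651)*18 = (31/14)*18 = 279/7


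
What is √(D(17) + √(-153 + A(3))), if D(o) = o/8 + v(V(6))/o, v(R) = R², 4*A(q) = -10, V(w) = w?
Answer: √(19618 + 2312*I*√622)/68 ≈ 2.9508 + 2.113*I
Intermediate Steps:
A(q) = -5/2 (A(q) = (¼)*(-10) = -5/2)
D(o) = 36/o + o/8 (D(o) = o/8 + 6²/o = o*(⅛) + 36/o = o/8 + 36/o = 36/o + o/8)
√(D(17) + √(-153 + A(3))) = √((36/17 + (⅛)*17) + √(-153 - 5/2)) = √((36*(1/17) + 17/8) + √(-311/2)) = √((36/17 + 17/8) + I*√622/2) = √(577/136 + I*√622/2)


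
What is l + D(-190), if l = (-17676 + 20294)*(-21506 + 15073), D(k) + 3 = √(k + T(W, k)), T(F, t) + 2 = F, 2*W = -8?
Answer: -16841597 + 14*I ≈ -1.6842e+7 + 14.0*I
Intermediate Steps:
W = -4 (W = (½)*(-8) = -4)
T(F, t) = -2 + F
D(k) = -3 + √(-6 + k) (D(k) = -3 + √(k + (-2 - 4)) = -3 + √(k - 6) = -3 + √(-6 + k))
l = -16841594 (l = 2618*(-6433) = -16841594)
l + D(-190) = -16841594 + (-3 + √(-6 - 190)) = -16841594 + (-3 + √(-196)) = -16841594 + (-3 + 14*I) = -16841597 + 14*I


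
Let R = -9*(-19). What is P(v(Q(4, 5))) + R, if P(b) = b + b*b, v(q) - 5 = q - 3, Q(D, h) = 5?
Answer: 227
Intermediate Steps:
v(q) = 2 + q (v(q) = 5 + (q - 3) = 5 + (-3 + q) = 2 + q)
P(b) = b + b**2
R = 171
P(v(Q(4, 5))) + R = (2 + 5)*(1 + (2 + 5)) + 171 = 7*(1 + 7) + 171 = 7*8 + 171 = 56 + 171 = 227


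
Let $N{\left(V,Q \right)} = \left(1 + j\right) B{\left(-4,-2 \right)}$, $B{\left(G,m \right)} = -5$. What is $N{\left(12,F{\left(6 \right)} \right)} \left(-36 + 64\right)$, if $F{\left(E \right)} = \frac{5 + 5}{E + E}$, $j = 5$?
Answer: $-840$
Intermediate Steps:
$F{\left(E \right)} = \frac{5}{E}$ ($F{\left(E \right)} = \frac{10}{2 E} = 10 \frac{1}{2 E} = \frac{5}{E}$)
$N{\left(V,Q \right)} = -30$ ($N{\left(V,Q \right)} = \left(1 + 5\right) \left(-5\right) = 6 \left(-5\right) = -30$)
$N{\left(12,F{\left(6 \right)} \right)} \left(-36 + 64\right) = - 30 \left(-36 + 64\right) = \left(-30\right) 28 = -840$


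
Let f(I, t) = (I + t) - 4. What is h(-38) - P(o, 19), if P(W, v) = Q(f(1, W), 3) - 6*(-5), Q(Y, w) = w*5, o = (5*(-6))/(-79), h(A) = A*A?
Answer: 1399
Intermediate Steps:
h(A) = A²
f(I, t) = -4 + I + t
o = 30/79 (o = -30*(-1/79) = 30/79 ≈ 0.37975)
Q(Y, w) = 5*w
P(W, v) = 45 (P(W, v) = 5*3 - 6*(-5) = 15 + 30 = 45)
h(-38) - P(o, 19) = (-38)² - 1*45 = 1444 - 45 = 1399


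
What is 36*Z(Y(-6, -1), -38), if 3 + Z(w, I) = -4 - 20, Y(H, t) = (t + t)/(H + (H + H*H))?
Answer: -972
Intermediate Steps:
Y(H, t) = 2*t/(H**2 + 2*H) (Y(H, t) = (2*t)/(H + (H + H**2)) = (2*t)/(H**2 + 2*H) = 2*t/(H**2 + 2*H))
Z(w, I) = -27 (Z(w, I) = -3 + (-4 - 20) = -3 - 24 = -27)
36*Z(Y(-6, -1), -38) = 36*(-27) = -972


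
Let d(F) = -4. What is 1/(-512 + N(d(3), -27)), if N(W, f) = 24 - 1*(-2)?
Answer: -1/486 ≈ -0.0020576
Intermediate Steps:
N(W, f) = 26 (N(W, f) = 24 + 2 = 26)
1/(-512 + N(d(3), -27)) = 1/(-512 + 26) = 1/(-486) = -1/486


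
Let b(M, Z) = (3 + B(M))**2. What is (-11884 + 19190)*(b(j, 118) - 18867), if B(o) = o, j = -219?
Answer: 203026434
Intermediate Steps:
b(M, Z) = (3 + M)**2
(-11884 + 19190)*(b(j, 118) - 18867) = (-11884 + 19190)*((3 - 219)**2 - 18867) = 7306*((-216)**2 - 18867) = 7306*(46656 - 18867) = 7306*27789 = 203026434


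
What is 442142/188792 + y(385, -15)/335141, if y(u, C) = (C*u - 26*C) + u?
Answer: 73617976011/31635969836 ≈ 2.3270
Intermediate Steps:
y(u, C) = u - 26*C + C*u (y(u, C) = (-26*C + C*u) + u = u - 26*C + C*u)
442142/188792 + y(385, -15)/335141 = 442142/188792 + (385 - 26*(-15) - 15*385)/335141 = 442142*(1/188792) + (385 + 390 - 5775)*(1/335141) = 221071/94396 - 5000*1/335141 = 221071/94396 - 5000/335141 = 73617976011/31635969836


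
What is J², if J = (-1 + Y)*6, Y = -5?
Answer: 1296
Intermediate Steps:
J = -36 (J = (-1 - 5)*6 = -6*6 = -36)
J² = (-36)² = 1296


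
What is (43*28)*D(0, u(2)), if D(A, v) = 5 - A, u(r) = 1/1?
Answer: 6020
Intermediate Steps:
u(r) = 1
(43*28)*D(0, u(2)) = (43*28)*(5 - 1*0) = 1204*(5 + 0) = 1204*5 = 6020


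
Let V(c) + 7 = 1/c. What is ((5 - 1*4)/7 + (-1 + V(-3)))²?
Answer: 29584/441 ≈ 67.084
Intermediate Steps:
V(c) = -7 + 1/c
((5 - 1*4)/7 + (-1 + V(-3)))² = ((5 - 1*4)/7 + (-1 + (-7 + 1/(-3))))² = ((5 - 4)*(⅐) + (-1 + (-7 - ⅓)))² = (1*(⅐) + (-1 - 22/3))² = (⅐ - 25/3)² = (-172/21)² = 29584/441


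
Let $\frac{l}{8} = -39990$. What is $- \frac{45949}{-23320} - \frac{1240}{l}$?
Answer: $\frac{5939081}{3008280} \approx 1.9742$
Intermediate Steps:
$l = -319920$ ($l = 8 \left(-39990\right) = -319920$)
$- \frac{45949}{-23320} - \frac{1240}{l} = - \frac{45949}{-23320} - \frac{1240}{-319920} = \left(-45949\right) \left(- \frac{1}{23320}\right) - - \frac{1}{258} = \frac{45949}{23320} + \frac{1}{258} = \frac{5939081}{3008280}$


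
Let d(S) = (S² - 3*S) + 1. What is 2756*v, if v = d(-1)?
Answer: 13780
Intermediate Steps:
d(S) = 1 + S² - 3*S
v = 5 (v = 1 + (-1)² - 3*(-1) = 1 + 1 + 3 = 5)
2756*v = 2756*5 = 13780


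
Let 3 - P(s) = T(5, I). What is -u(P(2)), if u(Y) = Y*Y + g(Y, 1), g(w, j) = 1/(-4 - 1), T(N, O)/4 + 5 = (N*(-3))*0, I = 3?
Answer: -2644/5 ≈ -528.80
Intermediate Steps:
T(N, O) = -20 (T(N, O) = -20 + 4*((N*(-3))*0) = -20 + 4*(-3*N*0) = -20 + 4*0 = -20 + 0 = -20)
P(s) = 23 (P(s) = 3 - 1*(-20) = 3 + 20 = 23)
g(w, j) = -⅕ (g(w, j) = 1/(-5) = -⅕)
u(Y) = -⅕ + Y² (u(Y) = Y*Y - ⅕ = Y² - ⅕ = -⅕ + Y²)
-u(P(2)) = -(-⅕ + 23²) = -(-⅕ + 529) = -1*2644/5 = -2644/5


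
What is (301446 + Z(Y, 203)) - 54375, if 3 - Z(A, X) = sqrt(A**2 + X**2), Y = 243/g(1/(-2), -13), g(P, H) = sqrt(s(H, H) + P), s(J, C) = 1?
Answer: 247074 - sqrt(159307) ≈ 2.4668e+5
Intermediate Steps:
g(P, H) = sqrt(1 + P)
Y = 243*sqrt(2) (Y = 243/(sqrt(1 + 1/(-2))) = 243/(sqrt(1 - 1/2)) = 243/(sqrt(1/2)) = 243/((sqrt(2)/2)) = 243*sqrt(2) ≈ 343.65)
Z(A, X) = 3 - sqrt(A**2 + X**2)
(301446 + Z(Y, 203)) - 54375 = (301446 + (3 - sqrt((243*sqrt(2))**2 + 203**2))) - 54375 = (301446 + (3 - sqrt(118098 + 41209))) - 54375 = (301446 + (3 - sqrt(159307))) - 54375 = (301449 - sqrt(159307)) - 54375 = 247074 - sqrt(159307)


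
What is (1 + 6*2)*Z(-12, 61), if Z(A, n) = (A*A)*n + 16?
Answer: 114400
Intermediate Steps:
Z(A, n) = 16 + n*A² (Z(A, n) = A²*n + 16 = n*A² + 16 = 16 + n*A²)
(1 + 6*2)*Z(-12, 61) = (1 + 6*2)*(16 + 61*(-12)²) = (1 + 12)*(16 + 61*144) = 13*(16 + 8784) = 13*8800 = 114400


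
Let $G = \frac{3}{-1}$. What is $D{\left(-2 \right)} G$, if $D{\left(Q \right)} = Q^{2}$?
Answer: $-12$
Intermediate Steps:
$G = -3$ ($G = 3 \left(-1\right) = -3$)
$D{\left(-2 \right)} G = \left(-2\right)^{2} \left(-3\right) = 4 \left(-3\right) = -12$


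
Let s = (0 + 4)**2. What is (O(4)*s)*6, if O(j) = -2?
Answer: -192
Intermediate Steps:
s = 16 (s = 4**2 = 16)
(O(4)*s)*6 = -2*16*6 = -32*6 = -192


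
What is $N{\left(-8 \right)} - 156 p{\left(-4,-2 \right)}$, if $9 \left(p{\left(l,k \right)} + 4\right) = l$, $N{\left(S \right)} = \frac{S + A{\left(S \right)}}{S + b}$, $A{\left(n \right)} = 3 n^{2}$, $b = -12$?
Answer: $\frac{10262}{15} \approx 684.13$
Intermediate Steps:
$N{\left(S \right)} = \frac{S + 3 S^{2}}{-12 + S}$ ($N{\left(S \right)} = \frac{S + 3 S^{2}}{S - 12} = \frac{S + 3 S^{2}}{-12 + S}$)
$p{\left(l,k \right)} = -4 + \frac{l}{9}$
$N{\left(-8 \right)} - 156 p{\left(-4,-2 \right)} = - \frac{8 \left(1 + 3 \left(-8\right)\right)}{-12 - 8} - 156 \left(-4 + \frac{1}{9} \left(-4\right)\right) = - \frac{8 \left(1 - 24\right)}{-20} - 156 \left(-4 - \frac{4}{9}\right) = \left(-8\right) \left(- \frac{1}{20}\right) \left(-23\right) - - \frac{2080}{3} = - \frac{46}{5} + \frac{2080}{3} = \frac{10262}{15}$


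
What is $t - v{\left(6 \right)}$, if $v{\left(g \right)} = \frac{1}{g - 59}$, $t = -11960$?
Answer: $- \frac{633879}{53} \approx -11960.0$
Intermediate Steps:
$v{\left(g \right)} = \frac{1}{-59 + g}$
$t - v{\left(6 \right)} = -11960 - \frac{1}{-59 + 6} = -11960 - \frac{1}{-53} = -11960 - - \frac{1}{53} = -11960 + \frac{1}{53} = - \frac{633879}{53}$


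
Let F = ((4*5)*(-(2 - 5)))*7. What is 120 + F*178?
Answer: 74880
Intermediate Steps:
F = 420 (F = (20*(-1*(-3)))*7 = (20*3)*7 = 60*7 = 420)
120 + F*178 = 120 + 420*178 = 120 + 74760 = 74880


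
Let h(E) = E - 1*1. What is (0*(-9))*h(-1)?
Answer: 0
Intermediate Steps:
h(E) = -1 + E (h(E) = E - 1 = -1 + E)
(0*(-9))*h(-1) = (0*(-9))*(-1 - 1) = 0*(-2) = 0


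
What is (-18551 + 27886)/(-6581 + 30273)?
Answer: 9335/23692 ≈ 0.39401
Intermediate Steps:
(-18551 + 27886)/(-6581 + 30273) = 9335/23692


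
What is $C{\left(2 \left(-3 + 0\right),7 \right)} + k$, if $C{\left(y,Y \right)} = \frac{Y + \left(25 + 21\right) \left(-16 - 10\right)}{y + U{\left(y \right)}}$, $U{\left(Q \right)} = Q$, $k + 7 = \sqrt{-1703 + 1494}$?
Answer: $\frac{1105}{12} + i \sqrt{209} \approx 92.083 + 14.457 i$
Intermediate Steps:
$k = -7 + i \sqrt{209}$ ($k = -7 + \sqrt{-1703 + 1494} = -7 + \sqrt{-209} = -7 + i \sqrt{209} \approx -7.0 + 14.457 i$)
$C{\left(y,Y \right)} = \frac{-1196 + Y}{2 y}$ ($C{\left(y,Y \right)} = \frac{Y + \left(25 + 21\right) \left(-16 - 10\right)}{y + y} = \frac{Y + 46 \left(-26\right)}{2 y} = \left(Y - 1196\right) \frac{1}{2 y} = \left(-1196 + Y\right) \frac{1}{2 y} = \frac{-1196 + Y}{2 y}$)
$C{\left(2 \left(-3 + 0\right),7 \right)} + k = \frac{-1196 + 7}{2 \cdot 2 \left(-3 + 0\right)} - \left(7 - i \sqrt{209}\right) = \frac{1}{2} \frac{1}{2 \left(-3\right)} \left(-1189\right) - \left(7 - i \sqrt{209}\right) = \frac{1}{2} \frac{1}{-6} \left(-1189\right) - \left(7 - i \sqrt{209}\right) = \frac{1}{2} \left(- \frac{1}{6}\right) \left(-1189\right) - \left(7 - i \sqrt{209}\right) = \frac{1189}{12} - \left(7 - i \sqrt{209}\right) = \frac{1105}{12} + i \sqrt{209}$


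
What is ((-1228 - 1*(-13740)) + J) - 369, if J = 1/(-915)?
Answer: 11110844/915 ≈ 12143.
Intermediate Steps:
J = -1/915 ≈ -0.0010929
((-1228 - 1*(-13740)) + J) - 369 = ((-1228 - 1*(-13740)) - 1/915) - 369 = ((-1228 + 13740) - 1/915) - 369 = (12512 - 1/915) - 369 = 11448479/915 - 369 = 11110844/915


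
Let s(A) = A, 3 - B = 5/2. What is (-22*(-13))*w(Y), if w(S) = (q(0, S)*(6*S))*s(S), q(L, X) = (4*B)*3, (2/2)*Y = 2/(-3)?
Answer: 4576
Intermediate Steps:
Y = -⅔ (Y = 2/(-3) = 2*(-⅓) = -⅔ ≈ -0.66667)
B = ½ (B = 3 - 5/2 = ½ ≈ 0.50000)
q(L, X) = 6 (q(L, X) = (4*(½))*3 = 2*3 = 6)
w(S) = 36*S² (w(S) = (6*(6*S))*S = (36*S)*S = 36*S²)
(-22*(-13))*w(Y) = (-22*(-13))*(36*(-⅔)²) = 286*(36*(4/9)) = 286*16 = 4576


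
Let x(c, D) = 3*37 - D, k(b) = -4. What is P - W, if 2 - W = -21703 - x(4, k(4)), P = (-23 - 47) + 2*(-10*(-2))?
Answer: -21850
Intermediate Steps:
x(c, D) = 111 - D
P = -30 (P = -70 + 2*20 = -70 + 40 = -30)
W = 21820 (W = 2 - (-21703 - (111 - 1*(-4))) = 2 - (-21703 - (111 + 4)) = 2 - (-21703 - 1*115) = 2 - (-21703 - 115) = 2 - 1*(-21818) = 2 + 21818 = 21820)
P - W = -30 - 1*21820 = -30 - 21820 = -21850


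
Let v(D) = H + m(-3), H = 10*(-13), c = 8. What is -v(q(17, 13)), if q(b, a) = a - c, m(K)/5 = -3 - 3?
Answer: 160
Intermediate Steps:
m(K) = -30 (m(K) = 5*(-3 - 3) = 5*(-6) = -30)
H = -130
q(b, a) = -8 + a (q(b, a) = a - 1*8 = a - 8 = -8 + a)
v(D) = -160 (v(D) = -130 - 30 = -160)
-v(q(17, 13)) = -1*(-160) = 160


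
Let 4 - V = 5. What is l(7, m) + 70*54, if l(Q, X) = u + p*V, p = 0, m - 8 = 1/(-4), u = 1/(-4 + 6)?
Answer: 7561/2 ≈ 3780.5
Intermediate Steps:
V = -1 (V = 4 - 1*5 = 4 - 5 = -1)
u = ½ (u = 1/2 = ½ ≈ 0.50000)
m = 31/4 (m = 8 + 1/(-4) = 8 - ¼ = 31/4 ≈ 7.7500)
l(Q, X) = ½ (l(Q, X) = ½ + 0*(-1) = ½ + 0 = ½)
l(7, m) + 70*54 = ½ + 70*54 = ½ + 3780 = 7561/2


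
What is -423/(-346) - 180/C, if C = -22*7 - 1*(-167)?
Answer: -56781/4498 ≈ -12.624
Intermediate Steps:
C = 13 (C = -154 + 167 = 13)
-423/(-346) - 180/C = -423/(-346) - 180/13 = -423*(-1/346) - 180*1/13 = 423/346 - 180/13 = -56781/4498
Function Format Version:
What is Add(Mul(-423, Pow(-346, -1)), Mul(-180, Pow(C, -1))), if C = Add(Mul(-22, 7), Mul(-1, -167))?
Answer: Rational(-56781, 4498) ≈ -12.624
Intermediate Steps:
C = 13 (C = Add(-154, 167) = 13)
Add(Mul(-423, Pow(-346, -1)), Mul(-180, Pow(C, -1))) = Add(Mul(-423, Pow(-346, -1)), Mul(-180, Pow(13, -1))) = Add(Mul(-423, Rational(-1, 346)), Mul(-180, Rational(1, 13))) = Add(Rational(423, 346), Rational(-180, 13)) = Rational(-56781, 4498)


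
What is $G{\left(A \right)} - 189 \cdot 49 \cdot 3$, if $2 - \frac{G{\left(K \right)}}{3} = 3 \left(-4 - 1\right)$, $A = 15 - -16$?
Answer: $-27732$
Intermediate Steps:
$A = 31$ ($A = 15 + 16 = 31$)
$G{\left(K \right)} = 51$ ($G{\left(K \right)} = 6 - 3 \cdot 3 \left(-4 - 1\right) = 6 - 3 \cdot 3 \left(-5\right) = 6 - -45 = 6 + 45 = 51$)
$G{\left(A \right)} - 189 \cdot 49 \cdot 3 = 51 - 189 \cdot 49 \cdot 3 = 51 - 27783 = -27732$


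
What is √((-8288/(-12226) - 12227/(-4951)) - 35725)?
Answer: 2*I*√8180288599206938010/30265463 ≈ 189.0*I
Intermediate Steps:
√((-8288/(-12226) - 12227/(-4951)) - 35725) = √((-8288*(-1/12226) - 12227*(-1/4951)) - 35725) = √((4144/6113 + 12227/4951) - 35725) = √(95260595/30265463 - 35725) = √(-1081138405080/30265463) = 2*I*√8180288599206938010/30265463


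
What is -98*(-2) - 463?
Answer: -267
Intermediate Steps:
-98*(-2) - 463 = 196 - 463 = -267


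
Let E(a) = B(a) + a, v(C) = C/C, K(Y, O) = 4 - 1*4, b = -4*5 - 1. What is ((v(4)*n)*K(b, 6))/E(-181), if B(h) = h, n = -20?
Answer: 0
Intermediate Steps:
b = -21 (b = -20 - 1 = -21)
K(Y, O) = 0 (K(Y, O) = 4 - 4 = 0)
v(C) = 1
E(a) = 2*a (E(a) = a + a = 2*a)
((v(4)*n)*K(b, 6))/E(-181) = ((1*(-20))*0)/((2*(-181))) = -20*0/(-362) = 0*(-1/362) = 0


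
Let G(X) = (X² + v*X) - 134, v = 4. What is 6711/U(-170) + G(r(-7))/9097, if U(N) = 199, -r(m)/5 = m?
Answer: 61294936/1810303 ≈ 33.859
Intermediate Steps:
r(m) = -5*m
G(X) = -134 + X² + 4*X (G(X) = (X² + 4*X) - 134 = -134 + X² + 4*X)
6711/U(-170) + G(r(-7))/9097 = 6711/199 + (-134 + (-5*(-7))² + 4*(-5*(-7)))/9097 = 6711*(1/199) + (-134 + 35² + 4*35)*(1/9097) = 6711/199 + (-134 + 1225 + 140)*(1/9097) = 6711/199 + 1231*(1/9097) = 6711/199 + 1231/9097 = 61294936/1810303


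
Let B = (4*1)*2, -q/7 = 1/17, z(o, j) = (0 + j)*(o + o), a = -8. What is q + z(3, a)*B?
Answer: -6535/17 ≈ -384.41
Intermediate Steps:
z(o, j) = 2*j*o (z(o, j) = j*(2*o) = 2*j*o)
q = -7/17 ≈ -0.41176
B = 8 (B = 4*2 = 8)
q + z(3, a)*B = -7/17 + (2*(-8)*3)*8 = -7/17 - 48*8 = -7/17 - 384 = -6535/17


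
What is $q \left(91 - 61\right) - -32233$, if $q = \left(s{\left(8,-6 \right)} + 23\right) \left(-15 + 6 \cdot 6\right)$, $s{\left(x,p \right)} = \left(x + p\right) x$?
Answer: $56803$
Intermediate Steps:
$s{\left(x,p \right)} = x \left(p + x\right)$ ($s{\left(x,p \right)} = \left(p + x\right) x = x \left(p + x\right)$)
$q = 819$ ($q = \left(8 \left(-6 + 8\right) + 23\right) \left(-15 + 6 \cdot 6\right) = \left(8 \cdot 2 + 23\right) \left(-15 + 36\right) = \left(16 + 23\right) 21 = 39 \cdot 21 = 819$)
$q \left(91 - 61\right) - -32233 = 819 \left(91 - 61\right) - -32233 = 819 \cdot 30 + 32233 = 24570 + 32233 = 56803$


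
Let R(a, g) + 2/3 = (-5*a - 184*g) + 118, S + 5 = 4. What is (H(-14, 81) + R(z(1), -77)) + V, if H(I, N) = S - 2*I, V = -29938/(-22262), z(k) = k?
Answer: 477809689/33393 ≈ 14309.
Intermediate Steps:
S = -1 (S = -5 + 4 = -1)
V = 14969/11131 (V = -29938*(-1/22262) = 14969/11131 ≈ 1.3448)
H(I, N) = -1 - 2*I
R(a, g) = 352/3 - 184*g - 5*a (R(a, g) = -⅔ + ((-5*a - 184*g) + 118) = -⅔ + ((-184*g - 5*a) + 118) = -⅔ + (118 - 184*g - 5*a) = 352/3 - 184*g - 5*a)
(H(-14, 81) + R(z(1), -77)) + V = ((-1 - 2*(-14)) + (352/3 - 184*(-77) - 5*1)) + 14969/11131 = ((-1 + 28) + (352/3 + 14168 - 5)) + 14969/11131 = (27 + 42841/3) + 14969/11131 = 42922/3 + 14969/11131 = 477809689/33393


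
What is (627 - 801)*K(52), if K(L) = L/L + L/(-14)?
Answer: 3306/7 ≈ 472.29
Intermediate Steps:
K(L) = 1 - L/14 (K(L) = 1 + L*(-1/14) = 1 - L/14)
(627 - 801)*K(52) = (627 - 801)*(1 - 1/14*52) = -174*(1 - 26/7) = -174*(-19/7) = 3306/7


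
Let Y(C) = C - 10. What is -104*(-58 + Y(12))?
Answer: 5824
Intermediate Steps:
Y(C) = -10 + C
-104*(-58 + Y(12)) = -104*(-58 + (-10 + 12)) = -104*(-58 + 2) = -104*(-56) = 5824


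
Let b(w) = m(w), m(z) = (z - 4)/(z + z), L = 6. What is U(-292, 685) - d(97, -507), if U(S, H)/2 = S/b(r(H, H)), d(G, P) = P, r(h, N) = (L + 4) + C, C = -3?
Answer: -6655/3 ≈ -2218.3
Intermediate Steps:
m(z) = (-4 + z)/(2*z) (m(z) = (-4 + z)/((2*z)) = (-4 + z)*(1/(2*z)) = (-4 + z)/(2*z))
r(h, N) = 7 (r(h, N) = (6 + 4) - 3 = 10 - 3 = 7)
b(w) = (-4 + w)/(2*w)
U(S, H) = 28*S/3 (U(S, H) = 2*(S/(((1/2)*(-4 + 7)/7))) = 2*(S/(((1/2)*(1/7)*3))) = 2*(S/(3/14)) = 2*(S*(14/3)) = 2*(14*S/3) = 28*S/3)
U(-292, 685) - d(97, -507) = (28/3)*(-292) - 1*(-507) = -8176/3 + 507 = -6655/3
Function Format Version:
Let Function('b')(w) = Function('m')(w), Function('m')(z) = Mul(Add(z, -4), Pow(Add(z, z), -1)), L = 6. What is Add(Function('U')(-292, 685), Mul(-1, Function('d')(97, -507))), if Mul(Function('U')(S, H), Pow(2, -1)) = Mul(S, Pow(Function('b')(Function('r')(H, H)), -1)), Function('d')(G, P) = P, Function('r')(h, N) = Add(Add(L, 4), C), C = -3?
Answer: Rational(-6655, 3) ≈ -2218.3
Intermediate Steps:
Function('m')(z) = Mul(Rational(1, 2), Pow(z, -1), Add(-4, z)) (Function('m')(z) = Mul(Add(-4, z), Pow(Mul(2, z), -1)) = Mul(Add(-4, z), Mul(Rational(1, 2), Pow(z, -1))) = Mul(Rational(1, 2), Pow(z, -1), Add(-4, z)))
Function('r')(h, N) = 7 (Function('r')(h, N) = Add(Add(6, 4), -3) = Add(10, -3) = 7)
Function('b')(w) = Mul(Rational(1, 2), Pow(w, -1), Add(-4, w))
Function('U')(S, H) = Mul(Rational(28, 3), S) (Function('U')(S, H) = Mul(2, Mul(S, Pow(Mul(Rational(1, 2), Pow(7, -1), Add(-4, 7)), -1))) = Mul(2, Mul(S, Pow(Mul(Rational(1, 2), Rational(1, 7), 3), -1))) = Mul(2, Mul(S, Pow(Rational(3, 14), -1))) = Mul(2, Mul(S, Rational(14, 3))) = Mul(2, Mul(Rational(14, 3), S)) = Mul(Rational(28, 3), S))
Add(Function('U')(-292, 685), Mul(-1, Function('d')(97, -507))) = Add(Mul(Rational(28, 3), -292), Mul(-1, -507)) = Add(Rational(-8176, 3), 507) = Rational(-6655, 3)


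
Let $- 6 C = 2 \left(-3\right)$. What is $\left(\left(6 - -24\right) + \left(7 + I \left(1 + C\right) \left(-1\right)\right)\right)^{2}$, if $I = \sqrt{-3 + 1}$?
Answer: $1361 - 148 i \sqrt{2} \approx 1361.0 - 209.3 i$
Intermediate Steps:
$C = 1$ ($C = - \frac{2 \left(-3\right)}{6} = \left(- \frac{1}{6}\right) \left(-6\right) = 1$)
$I = i \sqrt{2}$ ($I = \sqrt{-2} = i \sqrt{2} \approx 1.4142 i$)
$\left(\left(6 - -24\right) + \left(7 + I \left(1 + C\right) \left(-1\right)\right)\right)^{2} = \left(\left(6 - -24\right) + \left(7 + i \sqrt{2} \left(1 + 1\right) \left(-1\right)\right)\right)^{2} = \left(\left(6 + 24\right) + \left(7 + i \sqrt{2} \cdot 2 \left(-1\right)\right)\right)^{2} = \left(30 + \left(7 + i \sqrt{2} \left(-2\right)\right)\right)^{2} = \left(30 + \left(7 - 2 i \sqrt{2}\right)\right)^{2} = \left(37 - 2 i \sqrt{2}\right)^{2}$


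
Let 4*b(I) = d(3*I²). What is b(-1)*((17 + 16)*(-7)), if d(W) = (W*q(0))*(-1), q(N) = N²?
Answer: 0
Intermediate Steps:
d(W) = 0 (d(W) = (W*0²)*(-1) = (W*0)*(-1) = 0*(-1) = 0)
b(I) = 0 (b(I) = (¼)*0 = 0)
b(-1)*((17 + 16)*(-7)) = 0*((17 + 16)*(-7)) = 0*(33*(-7)) = 0*(-231) = 0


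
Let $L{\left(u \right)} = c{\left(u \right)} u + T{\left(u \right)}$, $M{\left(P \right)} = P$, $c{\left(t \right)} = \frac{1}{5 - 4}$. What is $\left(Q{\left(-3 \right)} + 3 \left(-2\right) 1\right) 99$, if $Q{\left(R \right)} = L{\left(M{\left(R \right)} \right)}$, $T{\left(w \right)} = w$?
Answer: $-1188$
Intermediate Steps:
$c{\left(t \right)} = 1$ ($c{\left(t \right)} = 1^{-1} = 1$)
$L{\left(u \right)} = 2 u$ ($L{\left(u \right)} = 1 u + u = u + u = 2 u$)
$Q{\left(R \right)} = 2 R$
$\left(Q{\left(-3 \right)} + 3 \left(-2\right) 1\right) 99 = \left(2 \left(-3\right) + 3 \left(-2\right) 1\right) 99 = \left(-6 - 6\right) 99 = \left(-12\right) 99 = -1188$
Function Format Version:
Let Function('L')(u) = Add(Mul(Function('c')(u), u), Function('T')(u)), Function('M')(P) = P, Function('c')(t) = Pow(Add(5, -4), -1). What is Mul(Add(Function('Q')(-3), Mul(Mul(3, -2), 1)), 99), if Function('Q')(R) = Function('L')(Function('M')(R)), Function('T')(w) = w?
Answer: -1188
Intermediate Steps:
Function('c')(t) = 1 (Function('c')(t) = Pow(1, -1) = 1)
Function('L')(u) = Mul(2, u) (Function('L')(u) = Add(Mul(1, u), u) = Add(u, u) = Mul(2, u))
Function('Q')(R) = Mul(2, R)
Mul(Add(Function('Q')(-3), Mul(Mul(3, -2), 1)), 99) = Mul(Add(Mul(2, -3), Mul(Mul(3, -2), 1)), 99) = Mul(Add(-6, Mul(-6, 1)), 99) = Mul(Add(-6, -6), 99) = Mul(-12, 99) = -1188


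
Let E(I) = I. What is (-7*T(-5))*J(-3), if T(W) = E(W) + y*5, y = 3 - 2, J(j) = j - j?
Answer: 0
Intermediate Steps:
J(j) = 0
y = 1
T(W) = 5 + W (T(W) = W + 1*5 = W + 5 = 5 + W)
(-7*T(-5))*J(-3) = -7*(5 - 5)*0 = -7*0*0 = 0*0 = 0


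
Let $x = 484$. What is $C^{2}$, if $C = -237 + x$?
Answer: $61009$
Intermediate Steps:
$C = 247$ ($C = -237 + 484 = 247$)
$C^{2} = 247^{2} = 61009$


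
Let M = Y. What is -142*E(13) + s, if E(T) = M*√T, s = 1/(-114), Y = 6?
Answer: -1/114 - 852*√13 ≈ -3071.9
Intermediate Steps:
M = 6
s = -1/114 ≈ -0.0087719
E(T) = 6*√T
-142*E(13) + s = -852*√13 - 1/114 = -1/114 - 852*√13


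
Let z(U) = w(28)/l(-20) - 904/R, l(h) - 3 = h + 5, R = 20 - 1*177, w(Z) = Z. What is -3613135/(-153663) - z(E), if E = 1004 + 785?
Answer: 161547574/8041697 ≈ 20.089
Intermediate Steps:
R = -157 (R = 20 - 177 = -157)
l(h) = 8 + h (l(h) = 3 + (h + 5) = 3 + (5 + h) = 8 + h)
E = 1789
z(U) = 1613/471 (z(U) = 28/(8 - 20) - 904/(-157) = 28/(-12) - 904*(-1/157) = 28*(-1/12) + 904/157 = -7/3 + 904/157 = 1613/471)
-3613135/(-153663) - z(E) = -3613135/(-153663) - 1*1613/471 = -3613135*(-1/153663) - 1613/471 = 3613135/153663 - 1613/471 = 161547574/8041697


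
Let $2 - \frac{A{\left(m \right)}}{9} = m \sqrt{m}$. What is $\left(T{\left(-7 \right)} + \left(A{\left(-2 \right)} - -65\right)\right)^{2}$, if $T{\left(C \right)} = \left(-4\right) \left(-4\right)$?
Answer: $9153 + 3564 i \sqrt{2} \approx 9153.0 + 5040.3 i$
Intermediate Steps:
$A{\left(m \right)} = 18 - 9 m^{\frac{3}{2}}$ ($A{\left(m \right)} = 18 - 9 m \sqrt{m} = 18 - 9 m^{\frac{3}{2}}$)
$T{\left(C \right)} = 16$
$\left(T{\left(-7 \right)} + \left(A{\left(-2 \right)} - -65\right)\right)^{2} = \left(16 + \left(\left(18 - 9 \left(-2\right)^{\frac{3}{2}}\right) - -65\right)\right)^{2} = \left(16 + \left(\left(18 - 9 \left(- 2 i \sqrt{2}\right)\right) + 65\right)\right)^{2} = \left(16 + \left(\left(18 + 18 i \sqrt{2}\right) + 65\right)\right)^{2} = \left(16 + \left(83 + 18 i \sqrt{2}\right)\right)^{2} = \left(99 + 18 i \sqrt{2}\right)^{2}$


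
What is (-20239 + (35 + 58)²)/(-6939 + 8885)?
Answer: -5795/973 ≈ -5.9558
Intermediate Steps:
(-20239 + (35 + 58)²)/(-6939 + 8885) = (-20239 + 93²)/1946 = (-20239 + 8649)*(1/1946) = -11590*1/1946 = -5795/973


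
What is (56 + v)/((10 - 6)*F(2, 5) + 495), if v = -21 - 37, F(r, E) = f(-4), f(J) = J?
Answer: -2/479 ≈ -0.0041754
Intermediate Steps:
F(r, E) = -4
v = -58
(56 + v)/((10 - 6)*F(2, 5) + 495) = (56 - 58)/((10 - 6)*(-4) + 495) = -2/(4*(-4) + 495) = -2/(-16 + 495) = -2/479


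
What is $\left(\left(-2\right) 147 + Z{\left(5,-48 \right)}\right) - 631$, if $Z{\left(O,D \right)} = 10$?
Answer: $-915$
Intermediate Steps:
$\left(\left(-2\right) 147 + Z{\left(5,-48 \right)}\right) - 631 = \left(\left(-2\right) 147 + 10\right) - 631 = \left(-294 + 10\right) - 631 = -284 - 631 = -915$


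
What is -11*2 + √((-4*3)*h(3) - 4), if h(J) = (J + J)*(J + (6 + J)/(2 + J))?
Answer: -22 + 2*I*√2185/5 ≈ -22.0 + 18.698*I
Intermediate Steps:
h(J) = 2*J*(J + (6 + J)/(2 + J)) (h(J) = (2*J)*(J + (6 + J)/(2 + J)) = 2*J*(J + (6 + J)/(2 + J)))
-11*2 + √((-4*3)*h(3) - 4) = -11*2 + √((-4*3)*(2*3*(6 + 3² + 3*3)/(2 + 3)) - 4) = -22 + √(-24*3*(6 + 9 + 9)/5 - 4) = -22 + √(-24*3*24/5 - 4) = -22 + √(-12*144/5 - 4) = -22 + √(-1728/5 - 4) = -22 + √(-1748/5) = -22 + 2*I*√2185/5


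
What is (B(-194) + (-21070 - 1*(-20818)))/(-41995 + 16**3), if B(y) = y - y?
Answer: 28/4211 ≈ 0.0066492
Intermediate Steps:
B(y) = 0
(B(-194) + (-21070 - 1*(-20818)))/(-41995 + 16**3) = (0 + (-21070 - 1*(-20818)))/(-41995 + 16**3) = (0 + (-21070 + 20818))/(-41995 + 4096) = (0 - 252)/(-37899) = -252*(-1/37899) = 28/4211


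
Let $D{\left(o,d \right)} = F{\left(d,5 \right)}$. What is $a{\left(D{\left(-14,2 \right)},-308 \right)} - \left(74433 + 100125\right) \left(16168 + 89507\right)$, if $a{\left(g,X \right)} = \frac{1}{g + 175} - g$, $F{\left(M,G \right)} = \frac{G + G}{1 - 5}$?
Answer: $- \frac{12728027486771}{690} \approx -1.8446 \cdot 10^{10}$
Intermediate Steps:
$F{\left(M,G \right)} = - \frac{G}{2}$ ($F{\left(M,G \right)} = \frac{2 G}{-4} = 2 G \left(- \frac{1}{4}\right) = - \frac{G}{2}$)
$D{\left(o,d \right)} = - \frac{5}{2}$ ($D{\left(o,d \right)} = \left(- \frac{1}{2}\right) 5 = - \frac{5}{2}$)
$a{\left(g,X \right)} = \frac{1}{175 + g} - g$
$a{\left(D{\left(-14,2 \right)},-308 \right)} - \left(74433 + 100125\right) \left(16168 + 89507\right) = \frac{1 - \left(- \frac{5}{2}\right)^{2} - - \frac{875}{2}}{175 - \frac{5}{2}} - \left(74433 + 100125\right) \left(16168 + 89507\right) = \frac{1 - \frac{25}{4} + \frac{875}{2}}{\frac{345}{2}} - 174558 \cdot 105675 = \frac{2 \left(1 - \frac{25}{4} + \frac{875}{2}\right)}{345} - 18446416650 = \frac{2}{345} \cdot \frac{1729}{4} - 18446416650 = \frac{1729}{690} - 18446416650 = - \frac{12728027486771}{690}$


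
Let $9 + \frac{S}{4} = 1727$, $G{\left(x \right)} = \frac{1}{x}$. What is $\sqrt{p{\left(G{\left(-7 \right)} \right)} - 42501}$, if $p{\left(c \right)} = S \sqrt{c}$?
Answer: $\frac{\sqrt{-2082549 + 48104 i \sqrt{7}}}{7} \approx 6.2965 + 206.25 i$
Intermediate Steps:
$S = 6872$ ($S = -36 + 4 \cdot 1727 = -36 + 6908 = 6872$)
$p{\left(c \right)} = 6872 \sqrt{c}$
$\sqrt{p{\left(G{\left(-7 \right)} \right)} - 42501} = \sqrt{6872 \sqrt{\frac{1}{-7}} - 42501} = \sqrt{6872 \sqrt{- \frac{1}{7}} - 42501} = \sqrt{6872 \frac{i \sqrt{7}}{7} - 42501} = \sqrt{\frac{6872 i \sqrt{7}}{7} - 42501} = \sqrt{-42501 + \frac{6872 i \sqrt{7}}{7}}$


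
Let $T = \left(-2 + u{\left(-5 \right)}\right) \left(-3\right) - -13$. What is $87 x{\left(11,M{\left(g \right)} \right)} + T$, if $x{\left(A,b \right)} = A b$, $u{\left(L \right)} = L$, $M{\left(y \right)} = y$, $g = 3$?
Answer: $2905$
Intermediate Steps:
$T = 34$ ($T = \left(-2 - 5\right) \left(-3\right) - -13 = \left(-7\right) \left(-3\right) + 13 = 21 + 13 = 34$)
$87 x{\left(11,M{\left(g \right)} \right)} + T = 87 \cdot 11 \cdot 3 + 34 = 87 \cdot 33 + 34 = 2871 + 34 = 2905$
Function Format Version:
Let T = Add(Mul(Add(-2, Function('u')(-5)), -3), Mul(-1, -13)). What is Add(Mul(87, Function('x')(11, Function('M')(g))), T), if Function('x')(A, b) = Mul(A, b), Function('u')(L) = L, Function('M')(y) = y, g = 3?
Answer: 2905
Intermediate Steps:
T = 34 (T = Add(Mul(Add(-2, -5), -3), Mul(-1, -13)) = Add(Mul(-7, -3), 13) = Add(21, 13) = 34)
Add(Mul(87, Function('x')(11, Function('M')(g))), T) = Add(Mul(87, Mul(11, 3)), 34) = Add(Mul(87, 33), 34) = Add(2871, 34) = 2905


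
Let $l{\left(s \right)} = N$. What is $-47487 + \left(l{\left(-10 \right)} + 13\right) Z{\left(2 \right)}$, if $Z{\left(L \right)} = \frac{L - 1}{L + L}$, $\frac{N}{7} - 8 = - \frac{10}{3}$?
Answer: $- \frac{569707}{12} \approx -47476.0$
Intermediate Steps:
$N = \frac{98}{3}$ ($N = 56 + 7 \left(- \frac{10}{3}\right) = 56 - \frac{70}{3} = \frac{98}{3} \approx 32.667$)
$l{\left(s \right)} = \frac{98}{3}$
$Z{\left(L \right)} = \frac{-1 + L}{2 L}$
$-47487 + \left(l{\left(-10 \right)} + 13\right) Z{\left(2 \right)} = -47487 + \left(\frac{98}{3} + 13\right) \frac{-1 + 2}{2 \cdot 2} = -47487 + \frac{137 \cdot \frac{1}{2} \cdot \frac{1}{2} \cdot 1}{3} = -47487 + \frac{137}{3} \cdot \frac{1}{4} = -47487 + \frac{137}{12} = - \frac{569707}{12}$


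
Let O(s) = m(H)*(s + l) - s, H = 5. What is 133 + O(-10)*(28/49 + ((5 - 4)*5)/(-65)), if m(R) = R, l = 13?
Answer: 13228/91 ≈ 145.36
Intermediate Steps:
O(s) = 65 + 4*s (O(s) = 5*(s + 13) - s = 5*(13 + s) - s = (65 + 5*s) - s = 65 + 4*s)
133 + O(-10)*(28/49 + ((5 - 4)*5)/(-65)) = 133 + (65 + 4*(-10))*(28/49 + ((5 - 4)*5)/(-65)) = 133 + (65 - 40)*(28*(1/49) + (1*5)*(-1/65)) = 133 + 25*(4/7 + 5*(-1/65)) = 133 + 25*(4/7 - 1/13) = 133 + 25*(45/91) = 133 + 1125/91 = 13228/91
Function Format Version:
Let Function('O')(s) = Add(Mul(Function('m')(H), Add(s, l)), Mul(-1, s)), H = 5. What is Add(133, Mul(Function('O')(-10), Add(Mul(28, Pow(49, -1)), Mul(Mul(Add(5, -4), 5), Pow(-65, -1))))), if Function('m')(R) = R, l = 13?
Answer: Rational(13228, 91) ≈ 145.36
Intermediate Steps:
Function('O')(s) = Add(65, Mul(4, s)) (Function('O')(s) = Add(Mul(5, Add(s, 13)), Mul(-1, s)) = Add(Mul(5, Add(13, s)), Mul(-1, s)) = Add(Add(65, Mul(5, s)), Mul(-1, s)) = Add(65, Mul(4, s)))
Add(133, Mul(Function('O')(-10), Add(Mul(28, Pow(49, -1)), Mul(Mul(Add(5, -4), 5), Pow(-65, -1))))) = Add(133, Mul(Add(65, Mul(4, -10)), Add(Mul(28, Pow(49, -1)), Mul(Mul(Add(5, -4), 5), Pow(-65, -1))))) = Add(133, Mul(Add(65, -40), Add(Mul(28, Rational(1, 49)), Mul(Mul(1, 5), Rational(-1, 65))))) = Add(133, Mul(25, Add(Rational(4, 7), Mul(5, Rational(-1, 65))))) = Add(133, Mul(25, Add(Rational(4, 7), Rational(-1, 13)))) = Add(133, Mul(25, Rational(45, 91))) = Add(133, Rational(1125, 91)) = Rational(13228, 91)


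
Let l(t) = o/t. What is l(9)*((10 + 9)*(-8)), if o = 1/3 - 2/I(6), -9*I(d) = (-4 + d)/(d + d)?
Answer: -49400/27 ≈ -1829.6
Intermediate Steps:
I(d) = -(-4 + d)/(18*d) (I(d) = -(-4 + d)/(9*(d + d)) = -(-4 + d)/(9*(2*d)) = -(-4 + d)*1/(2*d)/9 = -(-4 + d)/(18*d))
o = 325/3 (o = 1/3 - 2*108/(4 - 1*6) = 1*(1/3) - 2*108/(4 - 6) = 1/3 - 2/((1/18)*(1/6)*(-2)) = 1/3 - 2/(-1/54) = 1/3 - 2*(-54) = 1/3 + 108 = 325/3 ≈ 108.33)
l(t) = 325/(3*t)
l(9)*((10 + 9)*(-8)) = ((325/3)/9)*((10 + 9)*(-8)) = ((325/3)*(1/9))*(19*(-8)) = (325/27)*(-152) = -49400/27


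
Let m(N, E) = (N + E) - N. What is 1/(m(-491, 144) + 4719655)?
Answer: 1/4719799 ≈ 2.1187e-7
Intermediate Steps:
m(N, E) = E (m(N, E) = (E + N) - N = E)
1/(m(-491, 144) + 4719655) = 1/(144 + 4719655) = 1/4719799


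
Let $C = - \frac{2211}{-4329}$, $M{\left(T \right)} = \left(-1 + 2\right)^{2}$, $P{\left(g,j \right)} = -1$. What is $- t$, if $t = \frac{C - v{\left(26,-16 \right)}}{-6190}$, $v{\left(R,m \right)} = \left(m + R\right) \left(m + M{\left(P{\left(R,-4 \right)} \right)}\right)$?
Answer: $\frac{217187}{8932170} \approx 0.024315$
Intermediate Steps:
$M{\left(T \right)} = 1$ ($M{\left(T \right)} = 1^{2} = 1$)
$v{\left(R,m \right)} = \left(1 + m\right) \left(R + m\right)$ ($v{\left(R,m \right)} = \left(m + R\right) \left(m + 1\right) = \left(R + m\right) \left(1 + m\right) = \left(1 + m\right) \left(R + m\right)$)
$C = \frac{737}{1443}$ ($C = \left(-2211\right) \left(- \frac{1}{4329}\right) = \frac{737}{1443} \approx 0.51074$)
$t = - \frac{217187}{8932170}$ ($t = \frac{\frac{737}{1443} - \left(26 - 16 + \left(-16\right)^{2} + 26 \left(-16\right)\right)}{-6190} = \left(\frac{737}{1443} - \left(26 - 16 + 256 - 416\right)\right) \left(- \frac{1}{6190}\right) = \left(\frac{737}{1443} - -150\right) \left(- \frac{1}{6190}\right) = \left(\frac{737}{1443} + 150\right) \left(- \frac{1}{6190}\right) = \frac{217187}{1443} \left(- \frac{1}{6190}\right) = - \frac{217187}{8932170} \approx -0.024315$)
$- t = \left(-1\right) \left(- \frac{217187}{8932170}\right) = \frac{217187}{8932170}$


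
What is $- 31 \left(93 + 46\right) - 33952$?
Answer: $-38261$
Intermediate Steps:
$- 31 \left(93 + 46\right) - 33952 = \left(-31\right) 139 - 33952 = -4309 - 33952 = -38261$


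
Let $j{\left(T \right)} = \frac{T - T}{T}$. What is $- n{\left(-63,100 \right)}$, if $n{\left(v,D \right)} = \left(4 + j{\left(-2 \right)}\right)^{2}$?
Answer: $-16$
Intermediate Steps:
$j{\left(T \right)} = 0$ ($j{\left(T \right)} = \frac{0}{T} = 0$)
$n{\left(v,D \right)} = 16$ ($n{\left(v,D \right)} = \left(4 + 0\right)^{2} = 4^{2} = 16$)
$- n{\left(-63,100 \right)} = \left(-1\right) 16 = -16$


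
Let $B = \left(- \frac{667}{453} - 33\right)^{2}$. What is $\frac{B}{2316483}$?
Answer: $\frac{243859456}{475363159947} \approx 0.000513$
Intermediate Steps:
$B = \frac{243859456}{205209}$ ($B = \left(\left(-667\right) \frac{1}{453} - 33\right)^{2} = \left(- \frac{667}{453} - 33\right)^{2} = \left(- \frac{15616}{453}\right)^{2} = \frac{243859456}{205209} \approx 1188.3$)
$\frac{B}{2316483} = \frac{243859456}{205209 \cdot 2316483} = \frac{243859456}{205209} \cdot \frac{1}{2316483} = \frac{243859456}{475363159947}$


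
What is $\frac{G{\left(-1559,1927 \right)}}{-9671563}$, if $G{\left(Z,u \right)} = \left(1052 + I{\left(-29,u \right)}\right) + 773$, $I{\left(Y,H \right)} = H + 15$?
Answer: $- \frac{3767}{9671563} \approx -0.00038949$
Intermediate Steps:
$I{\left(Y,H \right)} = 15 + H$
$G{\left(Z,u \right)} = 1840 + u$ ($G{\left(Z,u \right)} = \left(1052 + \left(15 + u\right)\right) + 773 = \left(1067 + u\right) + 773 = 1840 + u$)
$\frac{G{\left(-1559,1927 \right)}}{-9671563} = \frac{1840 + 1927}{-9671563} = 3767 \left(- \frac{1}{9671563}\right) = - \frac{3767}{9671563}$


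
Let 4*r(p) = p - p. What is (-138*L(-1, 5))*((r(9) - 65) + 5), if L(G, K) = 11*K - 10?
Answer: 372600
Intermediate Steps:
r(p) = 0 (r(p) = (p - p)/4 = (¼)*0 = 0)
L(G, K) = -10 + 11*K
(-138*L(-1, 5))*((r(9) - 65) + 5) = (-138*(-10 + 11*5))*((0 - 65) + 5) = (-138*(-10 + 55))*(-65 + 5) = -138*45*(-60) = -6210*(-60) = 372600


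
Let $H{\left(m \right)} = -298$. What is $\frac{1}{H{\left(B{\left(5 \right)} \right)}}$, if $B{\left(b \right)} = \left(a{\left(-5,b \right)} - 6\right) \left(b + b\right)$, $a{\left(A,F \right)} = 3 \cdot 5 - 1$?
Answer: $- \frac{1}{298} \approx -0.0033557$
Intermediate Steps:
$a{\left(A,F \right)} = 14$ ($a{\left(A,F \right)} = 15 - 1 = 14$)
$B{\left(b \right)} = 16 b$ ($B{\left(b \right)} = \left(14 - 6\right) \left(b + b\right) = 8 \cdot 2 b = 16 b$)
$\frac{1}{H{\left(B{\left(5 \right)} \right)}} = \frac{1}{-298} = - \frac{1}{298}$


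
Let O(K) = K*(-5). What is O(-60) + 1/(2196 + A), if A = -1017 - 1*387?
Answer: 237601/792 ≈ 300.00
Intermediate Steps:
A = -1404 (A = -1017 - 387 = -1404)
O(K) = -5*K
O(-60) + 1/(2196 + A) = -5*(-60) + 1/(2196 - 1404) = 300 + 1/792 = 237601/792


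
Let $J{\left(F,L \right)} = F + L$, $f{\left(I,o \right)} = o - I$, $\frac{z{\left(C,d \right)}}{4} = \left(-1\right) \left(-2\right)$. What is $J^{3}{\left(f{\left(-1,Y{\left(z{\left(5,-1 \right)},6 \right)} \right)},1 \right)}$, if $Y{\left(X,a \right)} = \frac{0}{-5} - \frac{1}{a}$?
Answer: $\frac{1331}{216} \approx 6.162$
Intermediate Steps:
$z{\left(C,d \right)} = 8$ ($z{\left(C,d \right)} = 4 \left(\left(-1\right) \left(-2\right)\right) = 4 \cdot 2 = 8$)
$Y{\left(X,a \right)} = - \frac{1}{a}$ ($Y{\left(X,a \right)} = 0 \left(- \frac{1}{5}\right) - \frac{1}{a} = 0 - \frac{1}{a} = - \frac{1}{a}$)
$J^{3}{\left(f{\left(-1,Y{\left(z{\left(5,-1 \right)},6 \right)} \right)},1 \right)} = \left(\left(- \frac{1}{6} - -1\right) + 1\right)^{3} = \left(\left(\left(-1\right) \frac{1}{6} + 1\right) + 1\right)^{3} = \left(\left(- \frac{1}{6} + 1\right) + 1\right)^{3} = \left(\frac{5}{6} + 1\right)^{3} = \left(\frac{11}{6}\right)^{3} = \frac{1331}{216}$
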